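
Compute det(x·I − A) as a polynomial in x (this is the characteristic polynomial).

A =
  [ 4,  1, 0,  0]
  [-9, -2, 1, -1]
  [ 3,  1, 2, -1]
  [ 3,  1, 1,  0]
x^4 - 4*x^3 + 6*x^2 - 4*x + 1

Expanding det(x·I − A) (e.g. by cofactor expansion or by noting that A is similar to its Jordan form J, which has the same characteristic polynomial as A) gives
  χ_A(x) = x^4 - 4*x^3 + 6*x^2 - 4*x + 1
which factors as (x - 1)^4. The eigenvalues (with algebraic multiplicities) are λ = 1 with multiplicity 4.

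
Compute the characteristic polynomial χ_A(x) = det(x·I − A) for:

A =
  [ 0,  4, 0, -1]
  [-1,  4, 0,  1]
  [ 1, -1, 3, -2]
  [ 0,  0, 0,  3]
x^4 - 10*x^3 + 37*x^2 - 60*x + 36

Expanding det(x·I − A) (e.g. by cofactor expansion or by noting that A is similar to its Jordan form J, which has the same characteristic polynomial as A) gives
  χ_A(x) = x^4 - 10*x^3 + 37*x^2 - 60*x + 36
which factors as (x - 3)^2*(x - 2)^2. The eigenvalues (with algebraic multiplicities) are λ = 2 with multiplicity 2, λ = 3 with multiplicity 2.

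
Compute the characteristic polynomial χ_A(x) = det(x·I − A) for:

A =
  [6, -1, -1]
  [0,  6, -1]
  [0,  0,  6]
x^3 - 18*x^2 + 108*x - 216

Expanding det(x·I − A) (e.g. by cofactor expansion or by noting that A is similar to its Jordan form J, which has the same characteristic polynomial as A) gives
  χ_A(x) = x^3 - 18*x^2 + 108*x - 216
which factors as (x - 6)^3. The eigenvalues (with algebraic multiplicities) are λ = 6 with multiplicity 3.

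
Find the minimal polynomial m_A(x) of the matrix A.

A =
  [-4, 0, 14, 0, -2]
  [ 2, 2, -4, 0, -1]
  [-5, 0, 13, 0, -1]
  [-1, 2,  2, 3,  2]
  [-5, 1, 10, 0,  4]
x^4 - 15*x^3 + 81*x^2 - 189*x + 162

The characteristic polynomial is χ_A(x) = (x - 6)*(x - 3)^4, so the eigenvalues are known. The minimal polynomial is
  m_A(x) = Π_λ (x − λ)^{k_λ}
where k_λ is the size of the *largest* Jordan block for λ (equivalently, the smallest k with (A − λI)^k v = 0 for every generalised eigenvector v of λ).

  λ = 3: largest Jordan block has size 3, contributing (x − 3)^3
  λ = 6: largest Jordan block has size 1, contributing (x − 6)

So m_A(x) = (x - 6)*(x - 3)^3 = x^4 - 15*x^3 + 81*x^2 - 189*x + 162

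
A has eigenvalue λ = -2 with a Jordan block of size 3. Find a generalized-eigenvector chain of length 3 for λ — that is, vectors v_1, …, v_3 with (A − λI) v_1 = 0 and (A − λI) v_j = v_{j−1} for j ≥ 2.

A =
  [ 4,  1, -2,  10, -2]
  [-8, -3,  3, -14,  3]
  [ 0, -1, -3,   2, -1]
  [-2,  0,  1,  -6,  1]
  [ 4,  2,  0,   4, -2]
A Jordan chain for λ = -2 of length 3:
v_1 = (3, -4, 0, -1, 2)ᵀ
v_2 = (1, -1, -1, 0, 2)ᵀ
v_3 = (0, 1, 0, 0, 0)ᵀ

Let N = A − (-2)·I. We want v_3 with N^3 v_3 = 0 but N^2 v_3 ≠ 0; then v_{j-1} := N · v_j for j = 3, …, 2.

Pick v_3 = (0, 1, 0, 0, 0)ᵀ.
Then v_2 = N · v_3 = (1, -1, -1, 0, 2)ᵀ.
Then v_1 = N · v_2 = (3, -4, 0, -1, 2)ᵀ.

Sanity check: (A − (-2)·I) v_1 = (0, 0, 0, 0, 0)ᵀ = 0. ✓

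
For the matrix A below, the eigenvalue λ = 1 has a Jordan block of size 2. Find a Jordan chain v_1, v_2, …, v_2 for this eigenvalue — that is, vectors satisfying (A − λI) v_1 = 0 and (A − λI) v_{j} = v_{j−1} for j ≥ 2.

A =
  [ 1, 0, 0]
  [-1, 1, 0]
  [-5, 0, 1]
A Jordan chain for λ = 1 of length 2:
v_1 = (0, -1, -5)ᵀ
v_2 = (1, 0, 0)ᵀ

Let N = A − (1)·I. We want v_2 with N^2 v_2 = 0 but N^1 v_2 ≠ 0; then v_{j-1} := N · v_j for j = 2, …, 2.

Pick v_2 = (1, 0, 0)ᵀ.
Then v_1 = N · v_2 = (0, -1, -5)ᵀ.

Sanity check: (A − (1)·I) v_1 = (0, 0, 0)ᵀ = 0. ✓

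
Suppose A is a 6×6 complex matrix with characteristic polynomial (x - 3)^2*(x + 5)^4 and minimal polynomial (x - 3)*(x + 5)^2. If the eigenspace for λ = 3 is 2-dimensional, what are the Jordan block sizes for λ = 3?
Block sizes for λ = 3: [1, 1]

Step 1 — from the characteristic polynomial, algebraic multiplicity of λ = 3 is 2. From dim ker(A − (3)·I) = 2, there are exactly 2 Jordan blocks for λ = 3.
Step 2 — from the minimal polynomial, the factor (x − 3) tells us the largest block for λ = 3 has size 1.
Step 3 — with total size 2, 2 blocks, and largest block 1, the block sizes (in nonincreasing order) are [1, 1].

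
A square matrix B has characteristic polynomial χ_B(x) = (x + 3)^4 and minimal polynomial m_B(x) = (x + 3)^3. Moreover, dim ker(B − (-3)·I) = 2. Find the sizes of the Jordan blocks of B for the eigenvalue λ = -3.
Block sizes for λ = -3: [3, 1]

Step 1 — from the characteristic polynomial, algebraic multiplicity of λ = -3 is 4. From dim ker(B − (-3)·I) = 2, there are exactly 2 Jordan blocks for λ = -3.
Step 2 — from the minimal polynomial, the factor (x + 3)^3 tells us the largest block for λ = -3 has size 3.
Step 3 — with total size 4, 2 blocks, and largest block 3, the block sizes (in nonincreasing order) are [3, 1].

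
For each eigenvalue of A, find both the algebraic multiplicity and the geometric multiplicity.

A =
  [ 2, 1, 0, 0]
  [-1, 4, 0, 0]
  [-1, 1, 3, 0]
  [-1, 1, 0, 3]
λ = 3: alg = 4, geom = 3

Step 1 — factor the characteristic polynomial to read off the algebraic multiplicities:
  χ_A(x) = (x - 3)^4

Step 2 — compute geometric multiplicities via the rank-nullity identity g(λ) = n − rank(A − λI):
  rank(A − (3)·I) = 1, so dim ker(A − (3)·I) = n − 1 = 3

Summary:
  λ = 3: algebraic multiplicity = 4, geometric multiplicity = 3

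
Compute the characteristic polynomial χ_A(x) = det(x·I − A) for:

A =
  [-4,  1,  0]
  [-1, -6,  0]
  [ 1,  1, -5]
x^3 + 15*x^2 + 75*x + 125

Expanding det(x·I − A) (e.g. by cofactor expansion or by noting that A is similar to its Jordan form J, which has the same characteristic polynomial as A) gives
  χ_A(x) = x^3 + 15*x^2 + 75*x + 125
which factors as (x + 5)^3. The eigenvalues (with algebraic multiplicities) are λ = -5 with multiplicity 3.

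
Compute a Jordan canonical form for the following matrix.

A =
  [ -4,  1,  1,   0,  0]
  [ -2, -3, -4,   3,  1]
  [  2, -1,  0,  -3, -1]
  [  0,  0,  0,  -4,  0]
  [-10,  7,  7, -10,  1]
J_2(-4) ⊕ J_1(-4) ⊕ J_2(1)

The characteristic polynomial is
  det(x·I − A) = x^5 + 10*x^4 + 25*x^3 - 20*x^2 - 80*x + 64 = (x - 1)^2*(x + 4)^3

Eigenvalues and multiplicities (the geometric multiplicity of λ is n − rank(A − λI), which equals the number of Jordan blocks for λ):
  λ = -4: algebraic multiplicity = 3, geometric multiplicity = 2
  λ = 1: algebraic multiplicity = 2, geometric multiplicity = 1

Determining the block sizes for each eigenvalue:
  λ = -4: 2 blocks summing to 3 forces exactly one block of size 2 and the rest size 1 → block sizes [2, 1]
  λ = 1: one block (gm = 1), so the single block has size am = 2 → block sizes [2]

Assembling the blocks gives a Jordan form
J =
  [-4,  1,  0, 0, 0]
  [ 0, -4,  0, 0, 0]
  [ 0,  0, -4, 0, 0]
  [ 0,  0,  0, 1, 1]
  [ 0,  0,  0, 0, 1]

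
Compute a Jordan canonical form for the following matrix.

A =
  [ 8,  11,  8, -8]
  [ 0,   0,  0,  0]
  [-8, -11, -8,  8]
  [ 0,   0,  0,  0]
J_2(0) ⊕ J_1(0) ⊕ J_1(0)

The characteristic polynomial is
  det(x·I − A) = x^4

Eigenvalues and multiplicities (the geometric multiplicity of λ is n − rank(A − λI), which equals the number of Jordan blocks for λ):
  λ = 0: algebraic multiplicity = 4, geometric multiplicity = 3

Determining the block sizes for each eigenvalue:
  λ = 0: 3 blocks summing to 4 forces exactly one block of size 2 and the rest size 1 → block sizes [2, 1, 1]

Assembling the blocks gives a Jordan form
J =
  [0, 1, 0, 0]
  [0, 0, 0, 0]
  [0, 0, 0, 0]
  [0, 0, 0, 0]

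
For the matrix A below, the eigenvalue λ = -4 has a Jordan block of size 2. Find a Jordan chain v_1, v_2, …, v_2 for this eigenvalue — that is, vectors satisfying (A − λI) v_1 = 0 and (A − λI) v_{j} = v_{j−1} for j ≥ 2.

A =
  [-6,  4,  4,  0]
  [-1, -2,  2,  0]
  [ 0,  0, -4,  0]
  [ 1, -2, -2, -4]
A Jordan chain for λ = -4 of length 2:
v_1 = (-2, -1, 0, 1)ᵀ
v_2 = (1, 0, 0, 0)ᵀ

Let N = A − (-4)·I. We want v_2 with N^2 v_2 = 0 but N^1 v_2 ≠ 0; then v_{j-1} := N · v_j for j = 2, …, 2.

Pick v_2 = (1, 0, 0, 0)ᵀ.
Then v_1 = N · v_2 = (-2, -1, 0, 1)ᵀ.

Sanity check: (A − (-4)·I) v_1 = (0, 0, 0, 0)ᵀ = 0. ✓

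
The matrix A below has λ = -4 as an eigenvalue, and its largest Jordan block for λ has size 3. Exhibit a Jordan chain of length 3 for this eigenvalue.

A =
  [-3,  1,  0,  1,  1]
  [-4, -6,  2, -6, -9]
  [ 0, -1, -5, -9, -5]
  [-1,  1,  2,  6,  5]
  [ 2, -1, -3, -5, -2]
A Jordan chain for λ = -4 of length 3:
v_1 = (-1, 1, -1, 0, 0)ᵀ
v_2 = (1, -2, -1, 1, -1)ᵀ
v_3 = (0, 1, 0, 0, 0)ᵀ

Let N = A − (-4)·I. We want v_3 with N^3 v_3 = 0 but N^2 v_3 ≠ 0; then v_{j-1} := N · v_j for j = 3, …, 2.

Pick v_3 = (0, 1, 0, 0, 0)ᵀ.
Then v_2 = N · v_3 = (1, -2, -1, 1, -1)ᵀ.
Then v_1 = N · v_2 = (-1, 1, -1, 0, 0)ᵀ.

Sanity check: (A − (-4)·I) v_1 = (0, 0, 0, 0, 0)ᵀ = 0. ✓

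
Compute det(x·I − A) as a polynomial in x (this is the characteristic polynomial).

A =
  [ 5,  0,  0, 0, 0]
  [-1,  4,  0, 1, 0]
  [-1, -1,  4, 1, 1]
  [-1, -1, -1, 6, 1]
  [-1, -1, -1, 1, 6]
x^5 - 25*x^4 + 250*x^3 - 1250*x^2 + 3125*x - 3125

Expanding det(x·I − A) (e.g. by cofactor expansion or by noting that A is similar to its Jordan form J, which has the same characteristic polynomial as A) gives
  χ_A(x) = x^5 - 25*x^4 + 250*x^3 - 1250*x^2 + 3125*x - 3125
which factors as (x - 5)^5. The eigenvalues (with algebraic multiplicities) are λ = 5 with multiplicity 5.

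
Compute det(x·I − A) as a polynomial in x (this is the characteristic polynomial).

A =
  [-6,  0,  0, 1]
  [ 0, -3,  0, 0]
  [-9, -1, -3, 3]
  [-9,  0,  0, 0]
x^4 + 12*x^3 + 54*x^2 + 108*x + 81

Expanding det(x·I − A) (e.g. by cofactor expansion or by noting that A is similar to its Jordan form J, which has the same characteristic polynomial as A) gives
  χ_A(x) = x^4 + 12*x^3 + 54*x^2 + 108*x + 81
which factors as (x + 3)^4. The eigenvalues (with algebraic multiplicities) are λ = -3 with multiplicity 4.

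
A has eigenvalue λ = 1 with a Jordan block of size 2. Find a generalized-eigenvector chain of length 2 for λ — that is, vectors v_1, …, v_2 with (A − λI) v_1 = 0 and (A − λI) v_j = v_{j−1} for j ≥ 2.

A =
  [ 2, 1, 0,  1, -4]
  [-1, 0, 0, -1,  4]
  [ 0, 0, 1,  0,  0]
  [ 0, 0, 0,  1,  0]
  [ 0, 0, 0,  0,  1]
A Jordan chain for λ = 1 of length 2:
v_1 = (1, -1, 0, 0, 0)ᵀ
v_2 = (1, 0, 0, 0, 0)ᵀ

Let N = A − (1)·I. We want v_2 with N^2 v_2 = 0 but N^1 v_2 ≠ 0; then v_{j-1} := N · v_j for j = 2, …, 2.

Pick v_2 = (1, 0, 0, 0, 0)ᵀ.
Then v_1 = N · v_2 = (1, -1, 0, 0, 0)ᵀ.

Sanity check: (A − (1)·I) v_1 = (0, 0, 0, 0, 0)ᵀ = 0. ✓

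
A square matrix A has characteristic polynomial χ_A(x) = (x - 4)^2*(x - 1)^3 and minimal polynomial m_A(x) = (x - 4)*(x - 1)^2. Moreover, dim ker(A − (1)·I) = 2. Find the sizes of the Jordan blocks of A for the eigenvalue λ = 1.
Block sizes for λ = 1: [2, 1]

Step 1 — from the characteristic polynomial, algebraic multiplicity of λ = 1 is 3. From dim ker(A − (1)·I) = 2, there are exactly 2 Jordan blocks for λ = 1.
Step 2 — from the minimal polynomial, the factor (x − 1)^2 tells us the largest block for λ = 1 has size 2.
Step 3 — with total size 3, 2 blocks, and largest block 2, the block sizes (in nonincreasing order) are [2, 1].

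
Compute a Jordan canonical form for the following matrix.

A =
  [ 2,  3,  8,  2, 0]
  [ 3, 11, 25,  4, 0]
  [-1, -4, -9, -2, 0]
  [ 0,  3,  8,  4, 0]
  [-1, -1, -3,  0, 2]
J_3(2) ⊕ J_1(2) ⊕ J_1(2)

The characteristic polynomial is
  det(x·I − A) = x^5 - 10*x^4 + 40*x^3 - 80*x^2 + 80*x - 32 = (x - 2)^5

Eigenvalues and multiplicities (the geometric multiplicity of λ is n − rank(A − λI), which equals the number of Jordan blocks for λ):
  λ = 2: algebraic multiplicity = 5, geometric multiplicity = 3

Determining the block sizes for each eigenvalue:
  λ = 2: with am = 5 and gm = 3, the partition is not yet determined (e.g. several partitions of 5 into 3 parts exist). Let N = A − (2)·I. Computing rank(N^1) = 2, rank(N^2) = 1, rank(N^3) = 0; the number of blocks of size ≥ j is rank(N^{j−1}) − rank(N^j), giving [3, 1, 1]. So we have 1 block(s) of size 3, 2 block(s) of size 1 → block sizes [3, 1, 1]

Assembling the blocks gives a Jordan form
J =
  [2, 1, 0, 0, 0]
  [0, 2, 1, 0, 0]
  [0, 0, 2, 0, 0]
  [0, 0, 0, 2, 0]
  [0, 0, 0, 0, 2]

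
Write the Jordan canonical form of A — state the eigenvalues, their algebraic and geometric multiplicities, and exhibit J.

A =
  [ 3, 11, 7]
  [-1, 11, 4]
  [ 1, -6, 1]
J_3(5)

The characteristic polynomial is
  det(x·I − A) = x^3 - 15*x^2 + 75*x - 125 = (x - 5)^3

Eigenvalues and multiplicities (the geometric multiplicity of λ is n − rank(A − λI), which equals the number of Jordan blocks for λ):
  λ = 5: algebraic multiplicity = 3, geometric multiplicity = 1

Determining the block sizes for each eigenvalue:
  λ = 5: one block (gm = 1), so the single block has size am = 3 → block sizes [3]

Assembling the blocks gives a Jordan form
J =
  [5, 1, 0]
  [0, 5, 1]
  [0, 0, 5]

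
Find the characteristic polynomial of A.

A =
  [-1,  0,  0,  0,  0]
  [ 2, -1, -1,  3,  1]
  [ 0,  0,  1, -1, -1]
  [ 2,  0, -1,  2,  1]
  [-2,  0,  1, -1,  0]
x^5 - x^4 - 2*x^3 + 2*x^2 + x - 1

Expanding det(x·I − A) (e.g. by cofactor expansion or by noting that A is similar to its Jordan form J, which has the same characteristic polynomial as A) gives
  χ_A(x) = x^5 - x^4 - 2*x^3 + 2*x^2 + x - 1
which factors as (x - 1)^3*(x + 1)^2. The eigenvalues (with algebraic multiplicities) are λ = -1 with multiplicity 2, λ = 1 with multiplicity 3.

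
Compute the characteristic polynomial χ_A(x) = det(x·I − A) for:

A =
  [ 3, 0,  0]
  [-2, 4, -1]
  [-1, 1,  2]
x^3 - 9*x^2 + 27*x - 27

Expanding det(x·I − A) (e.g. by cofactor expansion or by noting that A is similar to its Jordan form J, which has the same characteristic polynomial as A) gives
  χ_A(x) = x^3 - 9*x^2 + 27*x - 27
which factors as (x - 3)^3. The eigenvalues (with algebraic multiplicities) are λ = 3 with multiplicity 3.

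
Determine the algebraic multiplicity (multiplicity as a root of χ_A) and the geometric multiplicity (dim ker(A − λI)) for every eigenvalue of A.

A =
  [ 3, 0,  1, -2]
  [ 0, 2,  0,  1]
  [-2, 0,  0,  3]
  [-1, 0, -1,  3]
λ = 2: alg = 4, geom = 2

Step 1 — factor the characteristic polynomial to read off the algebraic multiplicities:
  χ_A(x) = (x - 2)^4

Step 2 — compute geometric multiplicities via the rank-nullity identity g(λ) = n − rank(A − λI):
  rank(A − (2)·I) = 2, so dim ker(A − (2)·I) = n − 2 = 2

Summary:
  λ = 2: algebraic multiplicity = 4, geometric multiplicity = 2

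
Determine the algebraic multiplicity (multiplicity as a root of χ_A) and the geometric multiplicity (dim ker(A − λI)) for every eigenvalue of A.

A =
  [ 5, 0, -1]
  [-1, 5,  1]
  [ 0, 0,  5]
λ = 5: alg = 3, geom = 1

Step 1 — factor the characteristic polynomial to read off the algebraic multiplicities:
  χ_A(x) = (x - 5)^3

Step 2 — compute geometric multiplicities via the rank-nullity identity g(λ) = n − rank(A − λI):
  rank(A − (5)·I) = 2, so dim ker(A − (5)·I) = n − 2 = 1

Summary:
  λ = 5: algebraic multiplicity = 3, geometric multiplicity = 1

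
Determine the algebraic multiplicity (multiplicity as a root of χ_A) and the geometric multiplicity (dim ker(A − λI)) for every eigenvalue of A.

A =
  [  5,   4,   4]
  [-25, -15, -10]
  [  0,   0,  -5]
λ = -5: alg = 3, geom = 2

Step 1 — factor the characteristic polynomial to read off the algebraic multiplicities:
  χ_A(x) = (x + 5)^3

Step 2 — compute geometric multiplicities via the rank-nullity identity g(λ) = n − rank(A − λI):
  rank(A − (-5)·I) = 1, so dim ker(A − (-5)·I) = n − 1 = 2

Summary:
  λ = -5: algebraic multiplicity = 3, geometric multiplicity = 2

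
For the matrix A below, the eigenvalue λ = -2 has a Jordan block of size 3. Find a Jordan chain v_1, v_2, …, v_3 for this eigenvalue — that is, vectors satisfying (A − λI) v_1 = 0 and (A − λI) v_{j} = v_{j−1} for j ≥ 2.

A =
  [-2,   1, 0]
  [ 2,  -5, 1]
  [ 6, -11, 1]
A Jordan chain for λ = -2 of length 3:
v_1 = (2, 0, -4)ᵀ
v_2 = (0, 2, 6)ᵀ
v_3 = (1, 0, 0)ᵀ

Let N = A − (-2)·I. We want v_3 with N^3 v_3 = 0 but N^2 v_3 ≠ 0; then v_{j-1} := N · v_j for j = 3, …, 2.

Pick v_3 = (1, 0, 0)ᵀ.
Then v_2 = N · v_3 = (0, 2, 6)ᵀ.
Then v_1 = N · v_2 = (2, 0, -4)ᵀ.

Sanity check: (A − (-2)·I) v_1 = (0, 0, 0)ᵀ = 0. ✓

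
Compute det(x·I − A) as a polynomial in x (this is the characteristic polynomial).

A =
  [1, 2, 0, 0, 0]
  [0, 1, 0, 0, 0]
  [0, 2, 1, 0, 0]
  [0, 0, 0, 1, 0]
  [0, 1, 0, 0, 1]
x^5 - 5*x^4 + 10*x^3 - 10*x^2 + 5*x - 1

Expanding det(x·I − A) (e.g. by cofactor expansion or by noting that A is similar to its Jordan form J, which has the same characteristic polynomial as A) gives
  χ_A(x) = x^5 - 5*x^4 + 10*x^3 - 10*x^2 + 5*x - 1
which factors as (x - 1)^5. The eigenvalues (with algebraic multiplicities) are λ = 1 with multiplicity 5.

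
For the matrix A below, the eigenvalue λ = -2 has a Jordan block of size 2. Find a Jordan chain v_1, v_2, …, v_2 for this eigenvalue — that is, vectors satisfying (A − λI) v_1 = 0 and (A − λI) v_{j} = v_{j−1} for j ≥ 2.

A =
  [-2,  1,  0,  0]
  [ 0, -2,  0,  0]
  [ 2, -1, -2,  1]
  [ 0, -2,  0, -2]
A Jordan chain for λ = -2 of length 2:
v_1 = (0, 0, 2, 0)ᵀ
v_2 = (1, 0, 0, 0)ᵀ

Let N = A − (-2)·I. We want v_2 with N^2 v_2 = 0 but N^1 v_2 ≠ 0; then v_{j-1} := N · v_j for j = 2, …, 2.

Pick v_2 = (1, 0, 0, 0)ᵀ.
Then v_1 = N · v_2 = (0, 0, 2, 0)ᵀ.

Sanity check: (A − (-2)·I) v_1 = (0, 0, 0, 0)ᵀ = 0. ✓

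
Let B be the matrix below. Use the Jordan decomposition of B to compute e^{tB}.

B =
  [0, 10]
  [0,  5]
e^{tB} =
  [1, 2*exp(5*t) - 2]
  [0, exp(5*t)]

Strategy: write B = P · J · P⁻¹ where J is a Jordan canonical form, so e^{tB} = P · e^{tJ} · P⁻¹, and e^{tJ} can be computed block-by-block.

B has Jordan form
J =
  [0, 0]
  [0, 5]
(up to reordering of blocks).

Per-block formulas:
  For a 1×1 block at λ = 5: exp(t · [5]) = [e^(5t)].
  For a 1×1 block at λ = 0: exp(t · [0]) = [e^(0t)].

After assembling e^{tJ} and conjugating by P, we get:

e^{tB} =
  [1, 2*exp(5*t) - 2]
  [0, exp(5*t)]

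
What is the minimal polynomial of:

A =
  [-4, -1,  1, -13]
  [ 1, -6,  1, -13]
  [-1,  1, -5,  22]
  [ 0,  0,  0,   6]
x^4 + 9*x^3 - 15*x^2 - 325*x - 750

The characteristic polynomial is χ_A(x) = (x - 6)*(x + 5)^3, so the eigenvalues are known. The minimal polynomial is
  m_A(x) = Π_λ (x − λ)^{k_λ}
where k_λ is the size of the *largest* Jordan block for λ (equivalently, the smallest k with (A − λI)^k v = 0 for every generalised eigenvector v of λ).

  λ = -5: largest Jordan block has size 3, contributing (x + 5)^3
  λ = 6: largest Jordan block has size 1, contributing (x − 6)

So m_A(x) = (x - 6)*(x + 5)^3 = x^4 + 9*x^3 - 15*x^2 - 325*x - 750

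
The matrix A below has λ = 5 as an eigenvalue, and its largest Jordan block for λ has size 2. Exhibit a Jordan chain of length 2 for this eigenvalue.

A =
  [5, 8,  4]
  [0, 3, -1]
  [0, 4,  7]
A Jordan chain for λ = 5 of length 2:
v_1 = (8, -2, 4)ᵀ
v_2 = (0, 1, 0)ᵀ

Let N = A − (5)·I. We want v_2 with N^2 v_2 = 0 but N^1 v_2 ≠ 0; then v_{j-1} := N · v_j for j = 2, …, 2.

Pick v_2 = (0, 1, 0)ᵀ.
Then v_1 = N · v_2 = (8, -2, 4)ᵀ.

Sanity check: (A − (5)·I) v_1 = (0, 0, 0)ᵀ = 0. ✓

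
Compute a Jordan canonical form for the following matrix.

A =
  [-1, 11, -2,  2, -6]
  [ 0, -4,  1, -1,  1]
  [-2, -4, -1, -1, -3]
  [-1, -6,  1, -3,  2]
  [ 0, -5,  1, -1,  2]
J_3(-2) ⊕ J_1(-2) ⊕ J_1(1)

The characteristic polynomial is
  det(x·I − A) = x^5 + 7*x^4 + 16*x^3 + 8*x^2 - 16*x - 16 = (x - 1)*(x + 2)^4

Eigenvalues and multiplicities (the geometric multiplicity of λ is n − rank(A − λI), which equals the number of Jordan blocks for λ):
  λ = -2: algebraic multiplicity = 4, geometric multiplicity = 2
  λ = 1: algebraic multiplicity = 1, geometric multiplicity = 1

Determining the block sizes for each eigenvalue:
  λ = -2: with am = 4 and gm = 2, the partition is not yet determined (e.g. several partitions of 4 into 2 parts exist). Let N = A − (-2)·I. Computing rank(N^1) = 3, rank(N^2) = 2, rank(N^3) = 1; the number of blocks of size ≥ j is rank(N^{j−1}) − rank(N^j), giving [2, 1, 1]. So we have 1 block(s) of size 3, 1 block(s) of size 1 → block sizes [3, 1]
  λ = 1: one block (gm = 1), so the single block has size am = 1 → block sizes [1]

Assembling the blocks gives a Jordan form
J =
  [-2,  1,  0,  0, 0]
  [ 0, -2,  1,  0, 0]
  [ 0,  0, -2,  0, 0]
  [ 0,  0,  0, -2, 0]
  [ 0,  0,  0,  0, 1]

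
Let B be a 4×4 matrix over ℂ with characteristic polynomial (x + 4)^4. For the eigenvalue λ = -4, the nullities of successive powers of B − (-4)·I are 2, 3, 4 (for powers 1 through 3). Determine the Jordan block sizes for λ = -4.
Block sizes for λ = -4: [3, 1]

From the dimensions of kernels of powers, the number of Jordan blocks of size at least j is d_j − d_{j−1} where d_j = dim ker(N^j) (with d_0 = 0). Computing the differences gives [2, 1, 1].
The number of blocks of size exactly k is (#blocks of size ≥ k) − (#blocks of size ≥ k + 1), so the partition is: 1 block(s) of size 1, 1 block(s) of size 3.
In nonincreasing order the block sizes are [3, 1].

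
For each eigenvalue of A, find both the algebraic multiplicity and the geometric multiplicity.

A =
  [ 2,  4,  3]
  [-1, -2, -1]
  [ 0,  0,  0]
λ = 0: alg = 3, geom = 1

Step 1 — factor the characteristic polynomial to read off the algebraic multiplicities:
  χ_A(x) = x^3

Step 2 — compute geometric multiplicities via the rank-nullity identity g(λ) = n − rank(A − λI):
  rank(A − (0)·I) = 2, so dim ker(A − (0)·I) = n − 2 = 1

Summary:
  λ = 0: algebraic multiplicity = 3, geometric multiplicity = 1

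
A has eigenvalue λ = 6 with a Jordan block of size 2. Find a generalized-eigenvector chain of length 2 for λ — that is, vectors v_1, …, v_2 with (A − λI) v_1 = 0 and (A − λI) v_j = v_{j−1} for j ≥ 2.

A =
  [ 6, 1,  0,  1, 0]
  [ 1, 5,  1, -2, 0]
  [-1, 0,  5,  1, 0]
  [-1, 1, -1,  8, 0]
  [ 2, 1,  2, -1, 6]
A Jordan chain for λ = 6 of length 2:
v_1 = (0, 1, -1, -1, 2)ᵀ
v_2 = (1, 0, 0, 0, 0)ᵀ

Let N = A − (6)·I. We want v_2 with N^2 v_2 = 0 but N^1 v_2 ≠ 0; then v_{j-1} := N · v_j for j = 2, …, 2.

Pick v_2 = (1, 0, 0, 0, 0)ᵀ.
Then v_1 = N · v_2 = (0, 1, -1, -1, 2)ᵀ.

Sanity check: (A − (6)·I) v_1 = (0, 0, 0, 0, 0)ᵀ = 0. ✓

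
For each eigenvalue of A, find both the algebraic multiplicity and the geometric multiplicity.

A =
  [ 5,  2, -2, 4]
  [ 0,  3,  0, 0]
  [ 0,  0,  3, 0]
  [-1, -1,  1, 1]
λ = 3: alg = 4, geom = 3

Step 1 — factor the characteristic polynomial to read off the algebraic multiplicities:
  χ_A(x) = (x - 3)^4

Step 2 — compute geometric multiplicities via the rank-nullity identity g(λ) = n − rank(A − λI):
  rank(A − (3)·I) = 1, so dim ker(A − (3)·I) = n − 1 = 3

Summary:
  λ = 3: algebraic multiplicity = 4, geometric multiplicity = 3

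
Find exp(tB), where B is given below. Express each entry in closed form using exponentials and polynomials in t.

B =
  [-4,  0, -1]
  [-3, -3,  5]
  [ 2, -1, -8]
e^{tB} =
  [-t^2*exp(-5*t)/2 + t*exp(-5*t) + exp(-5*t), t^2*exp(-5*t)/2, t^2*exp(-5*t) - t*exp(-5*t)]
  [t^2*exp(-5*t)/2 - 3*t*exp(-5*t), -t^2*exp(-5*t)/2 + 2*t*exp(-5*t) + exp(-5*t), -t^2*exp(-5*t) + 5*t*exp(-5*t)]
  [-t^2*exp(-5*t)/2 + 2*t*exp(-5*t), t^2*exp(-5*t)/2 - t*exp(-5*t), t^2*exp(-5*t) - 3*t*exp(-5*t) + exp(-5*t)]

Strategy: write B = P · J · P⁻¹ where J is a Jordan canonical form, so e^{tB} = P · e^{tJ} · P⁻¹, and e^{tJ} can be computed block-by-block.

B has Jordan form
J =
  [-5,  1,  0]
  [ 0, -5,  1]
  [ 0,  0, -5]
(up to reordering of blocks).

Per-block formulas:
  For a 3×3 Jordan block J_3(-5): exp(t · J_3(-5)) = e^(-5t)·(I + t·N + (t^2/2)·N^2), where N is the 3×3 nilpotent shift.

After assembling e^{tJ} and conjugating by P, we get:

e^{tB} =
  [-t^2*exp(-5*t)/2 + t*exp(-5*t) + exp(-5*t), t^2*exp(-5*t)/2, t^2*exp(-5*t) - t*exp(-5*t)]
  [t^2*exp(-5*t)/2 - 3*t*exp(-5*t), -t^2*exp(-5*t)/2 + 2*t*exp(-5*t) + exp(-5*t), -t^2*exp(-5*t) + 5*t*exp(-5*t)]
  [-t^2*exp(-5*t)/2 + 2*t*exp(-5*t), t^2*exp(-5*t)/2 - t*exp(-5*t), t^2*exp(-5*t) - 3*t*exp(-5*t) + exp(-5*t)]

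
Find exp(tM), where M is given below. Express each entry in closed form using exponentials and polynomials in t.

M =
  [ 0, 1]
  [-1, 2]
e^{tM} =
  [-t*exp(t) + exp(t), t*exp(t)]
  [-t*exp(t), t*exp(t) + exp(t)]

Strategy: write M = P · J · P⁻¹ where J is a Jordan canonical form, so e^{tM} = P · e^{tJ} · P⁻¹, and e^{tJ} can be computed block-by-block.

M has Jordan form
J =
  [1, 1]
  [0, 1]
(up to reordering of blocks).

Per-block formulas:
  For a 2×2 Jordan block J_2(1): exp(t · J_2(1)) = e^(1t)·(I + t·N), where N is the 2×2 nilpotent shift.

After assembling e^{tJ} and conjugating by P, we get:

e^{tM} =
  [-t*exp(t) + exp(t), t*exp(t)]
  [-t*exp(t), t*exp(t) + exp(t)]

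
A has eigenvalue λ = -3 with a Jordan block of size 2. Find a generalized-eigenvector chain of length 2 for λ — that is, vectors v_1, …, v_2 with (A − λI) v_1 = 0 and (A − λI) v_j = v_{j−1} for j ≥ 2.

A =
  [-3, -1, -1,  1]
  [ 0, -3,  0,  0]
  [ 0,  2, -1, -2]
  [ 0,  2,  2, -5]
A Jordan chain for λ = -3 of length 2:
v_1 = (-1, 0, 2, 2)ᵀ
v_2 = (0, 1, 0, 0)ᵀ

Let N = A − (-3)·I. We want v_2 with N^2 v_2 = 0 but N^1 v_2 ≠ 0; then v_{j-1} := N · v_j for j = 2, …, 2.

Pick v_2 = (0, 1, 0, 0)ᵀ.
Then v_1 = N · v_2 = (-1, 0, 2, 2)ᵀ.

Sanity check: (A − (-3)·I) v_1 = (0, 0, 0, 0)ᵀ = 0. ✓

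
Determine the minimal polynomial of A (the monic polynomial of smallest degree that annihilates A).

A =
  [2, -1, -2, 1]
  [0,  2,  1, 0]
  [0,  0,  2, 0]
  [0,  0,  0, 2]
x^3 - 6*x^2 + 12*x - 8

The characteristic polynomial is χ_A(x) = (x - 2)^4, so the eigenvalues are known. The minimal polynomial is
  m_A(x) = Π_λ (x − λ)^{k_λ}
where k_λ is the size of the *largest* Jordan block for λ (equivalently, the smallest k with (A − λI)^k v = 0 for every generalised eigenvector v of λ).

  λ = 2: largest Jordan block has size 3, contributing (x − 2)^3

So m_A(x) = (x - 2)^3 = x^3 - 6*x^2 + 12*x - 8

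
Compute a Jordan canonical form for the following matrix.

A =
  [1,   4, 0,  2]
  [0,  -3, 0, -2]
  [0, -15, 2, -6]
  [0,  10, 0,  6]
J_1(1) ⊕ J_1(1) ⊕ J_1(2) ⊕ J_1(2)

The characteristic polynomial is
  det(x·I − A) = x^4 - 6*x^3 + 13*x^2 - 12*x + 4 = (x - 2)^2*(x - 1)^2

Eigenvalues and multiplicities (the geometric multiplicity of λ is n − rank(A − λI), which equals the number of Jordan blocks for λ):
  λ = 1: algebraic multiplicity = 2, geometric multiplicity = 2
  λ = 2: algebraic multiplicity = 2, geometric multiplicity = 2

Determining the block sizes for each eigenvalue:
  λ = 1: gm = am = 2, so every block has size 1 → block sizes [1, 1]
  λ = 2: gm = am = 2, so every block has size 1 → block sizes [1, 1]

Assembling the blocks gives a Jordan form
J =
  [1, 0, 0, 0]
  [0, 1, 0, 0]
  [0, 0, 2, 0]
  [0, 0, 0, 2]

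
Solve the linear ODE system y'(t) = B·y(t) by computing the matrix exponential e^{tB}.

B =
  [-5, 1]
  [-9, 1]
e^{tB} =
  [-3*t*exp(-2*t) + exp(-2*t), t*exp(-2*t)]
  [-9*t*exp(-2*t), 3*t*exp(-2*t) + exp(-2*t)]

Strategy: write B = P · J · P⁻¹ where J is a Jordan canonical form, so e^{tB} = P · e^{tJ} · P⁻¹, and e^{tJ} can be computed block-by-block.

B has Jordan form
J =
  [-2,  1]
  [ 0, -2]
(up to reordering of blocks).

Per-block formulas:
  For a 2×2 Jordan block J_2(-2): exp(t · J_2(-2)) = e^(-2t)·(I + t·N), where N is the 2×2 nilpotent shift.

After assembling e^{tJ} and conjugating by P, we get:

e^{tB} =
  [-3*t*exp(-2*t) + exp(-2*t), t*exp(-2*t)]
  [-9*t*exp(-2*t), 3*t*exp(-2*t) + exp(-2*t)]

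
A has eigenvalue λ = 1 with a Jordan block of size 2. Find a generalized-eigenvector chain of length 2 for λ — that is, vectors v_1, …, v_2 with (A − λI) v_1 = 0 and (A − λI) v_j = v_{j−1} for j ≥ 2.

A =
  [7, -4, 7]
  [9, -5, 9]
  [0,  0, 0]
A Jordan chain for λ = 1 of length 2:
v_1 = (6, 9, 0)ᵀ
v_2 = (1, 0, 0)ᵀ

Let N = A − (1)·I. We want v_2 with N^2 v_2 = 0 but N^1 v_2 ≠ 0; then v_{j-1} := N · v_j for j = 2, …, 2.

Pick v_2 = (1, 0, 0)ᵀ.
Then v_1 = N · v_2 = (6, 9, 0)ᵀ.

Sanity check: (A − (1)·I) v_1 = (0, 0, 0)ᵀ = 0. ✓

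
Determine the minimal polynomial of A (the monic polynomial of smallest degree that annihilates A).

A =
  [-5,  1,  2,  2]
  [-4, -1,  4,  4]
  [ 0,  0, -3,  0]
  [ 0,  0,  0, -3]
x^2 + 6*x + 9

The characteristic polynomial is χ_A(x) = (x + 3)^4, so the eigenvalues are known. The minimal polynomial is
  m_A(x) = Π_λ (x − λ)^{k_λ}
where k_λ is the size of the *largest* Jordan block for λ (equivalently, the smallest k with (A − λI)^k v = 0 for every generalised eigenvector v of λ).

  λ = -3: largest Jordan block has size 2, contributing (x + 3)^2

So m_A(x) = (x + 3)^2 = x^2 + 6*x + 9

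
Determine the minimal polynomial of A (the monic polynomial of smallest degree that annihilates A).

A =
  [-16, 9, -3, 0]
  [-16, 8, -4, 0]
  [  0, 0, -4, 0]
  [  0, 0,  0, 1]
x^3 + 7*x^2 + 8*x - 16

The characteristic polynomial is χ_A(x) = (x - 1)*(x + 4)^3, so the eigenvalues are known. The minimal polynomial is
  m_A(x) = Π_λ (x − λ)^{k_λ}
where k_λ is the size of the *largest* Jordan block for λ (equivalently, the smallest k with (A − λI)^k v = 0 for every generalised eigenvector v of λ).

  λ = -4: largest Jordan block has size 2, contributing (x + 4)^2
  λ = 1: largest Jordan block has size 1, contributing (x − 1)

So m_A(x) = (x - 1)*(x + 4)^2 = x^3 + 7*x^2 + 8*x - 16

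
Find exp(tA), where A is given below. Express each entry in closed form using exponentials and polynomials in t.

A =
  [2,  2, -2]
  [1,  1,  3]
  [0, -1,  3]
e^{tA} =
  [t^2*exp(2*t) + exp(2*t), 2*t*exp(2*t), 2*t^2*exp(2*t) - 2*t*exp(2*t)]
  [-t^2*exp(2*t)/2 + t*exp(2*t), -t*exp(2*t) + exp(2*t), -t^2*exp(2*t) + 3*t*exp(2*t)]
  [-t^2*exp(2*t)/2, -t*exp(2*t), -t^2*exp(2*t) + t*exp(2*t) + exp(2*t)]

Strategy: write A = P · J · P⁻¹ where J is a Jordan canonical form, so e^{tA} = P · e^{tJ} · P⁻¹, and e^{tJ} can be computed block-by-block.

A has Jordan form
J =
  [2, 1, 0]
  [0, 2, 1]
  [0, 0, 2]
(up to reordering of blocks).

Per-block formulas:
  For a 3×3 Jordan block J_3(2): exp(t · J_3(2)) = e^(2t)·(I + t·N + (t^2/2)·N^2), where N is the 3×3 nilpotent shift.

After assembling e^{tJ} and conjugating by P, we get:

e^{tA} =
  [t^2*exp(2*t) + exp(2*t), 2*t*exp(2*t), 2*t^2*exp(2*t) - 2*t*exp(2*t)]
  [-t^2*exp(2*t)/2 + t*exp(2*t), -t*exp(2*t) + exp(2*t), -t^2*exp(2*t) + 3*t*exp(2*t)]
  [-t^2*exp(2*t)/2, -t*exp(2*t), -t^2*exp(2*t) + t*exp(2*t) + exp(2*t)]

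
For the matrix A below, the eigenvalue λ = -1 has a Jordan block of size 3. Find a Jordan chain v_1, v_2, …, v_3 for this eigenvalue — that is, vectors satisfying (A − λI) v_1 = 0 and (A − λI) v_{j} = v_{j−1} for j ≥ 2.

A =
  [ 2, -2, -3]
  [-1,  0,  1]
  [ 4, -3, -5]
A Jordan chain for λ = -1 of length 3:
v_1 = (-1, 0, -1)ᵀ
v_2 = (3, -1, 4)ᵀ
v_3 = (1, 0, 0)ᵀ

Let N = A − (-1)·I. We want v_3 with N^3 v_3 = 0 but N^2 v_3 ≠ 0; then v_{j-1} := N · v_j for j = 3, …, 2.

Pick v_3 = (1, 0, 0)ᵀ.
Then v_2 = N · v_3 = (3, -1, 4)ᵀ.
Then v_1 = N · v_2 = (-1, 0, -1)ᵀ.

Sanity check: (A − (-1)·I) v_1 = (0, 0, 0)ᵀ = 0. ✓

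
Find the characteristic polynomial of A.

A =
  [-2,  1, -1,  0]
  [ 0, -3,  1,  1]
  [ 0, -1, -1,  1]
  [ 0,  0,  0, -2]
x^4 + 8*x^3 + 24*x^2 + 32*x + 16

Expanding det(x·I − A) (e.g. by cofactor expansion or by noting that A is similar to its Jordan form J, which has the same characteristic polynomial as A) gives
  χ_A(x) = x^4 + 8*x^3 + 24*x^2 + 32*x + 16
which factors as (x + 2)^4. The eigenvalues (with algebraic multiplicities) are λ = -2 with multiplicity 4.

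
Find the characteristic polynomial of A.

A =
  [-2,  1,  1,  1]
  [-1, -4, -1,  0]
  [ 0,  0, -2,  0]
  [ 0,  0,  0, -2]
x^4 + 10*x^3 + 37*x^2 + 60*x + 36

Expanding det(x·I − A) (e.g. by cofactor expansion or by noting that A is similar to its Jordan form J, which has the same characteristic polynomial as A) gives
  χ_A(x) = x^4 + 10*x^3 + 37*x^2 + 60*x + 36
which factors as (x + 2)^2*(x + 3)^2. The eigenvalues (with algebraic multiplicities) are λ = -3 with multiplicity 2, λ = -2 with multiplicity 2.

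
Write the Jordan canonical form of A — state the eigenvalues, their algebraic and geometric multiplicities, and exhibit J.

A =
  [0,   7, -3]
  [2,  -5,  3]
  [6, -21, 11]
J_2(2) ⊕ J_1(2)

The characteristic polynomial is
  det(x·I − A) = x^3 - 6*x^2 + 12*x - 8 = (x - 2)^3

Eigenvalues and multiplicities (the geometric multiplicity of λ is n − rank(A − λI), which equals the number of Jordan blocks for λ):
  λ = 2: algebraic multiplicity = 3, geometric multiplicity = 2

Determining the block sizes for each eigenvalue:
  λ = 2: 2 blocks summing to 3 forces exactly one block of size 2 and the rest size 1 → block sizes [2, 1]

Assembling the blocks gives a Jordan form
J =
  [2, 1, 0]
  [0, 2, 0]
  [0, 0, 2]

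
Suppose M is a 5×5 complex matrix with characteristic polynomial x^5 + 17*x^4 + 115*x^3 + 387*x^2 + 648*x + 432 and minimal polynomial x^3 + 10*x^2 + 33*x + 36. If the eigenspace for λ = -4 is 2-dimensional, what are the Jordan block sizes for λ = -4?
Block sizes for λ = -4: [1, 1]

Step 1 — from the characteristic polynomial, algebraic multiplicity of λ = -4 is 2. From dim ker(M − (-4)·I) = 2, there are exactly 2 Jordan blocks for λ = -4.
Step 2 — from the minimal polynomial, the factor (x + 4) tells us the largest block for λ = -4 has size 1.
Step 3 — with total size 2, 2 blocks, and largest block 1, the block sizes (in nonincreasing order) are [1, 1].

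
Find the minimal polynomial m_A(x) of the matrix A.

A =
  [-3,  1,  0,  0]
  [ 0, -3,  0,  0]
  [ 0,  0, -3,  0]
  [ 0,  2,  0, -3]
x^2 + 6*x + 9

The characteristic polynomial is χ_A(x) = (x + 3)^4, so the eigenvalues are known. The minimal polynomial is
  m_A(x) = Π_λ (x − λ)^{k_λ}
where k_λ is the size of the *largest* Jordan block for λ (equivalently, the smallest k with (A − λI)^k v = 0 for every generalised eigenvector v of λ).

  λ = -3: largest Jordan block has size 2, contributing (x + 3)^2

So m_A(x) = (x + 3)^2 = x^2 + 6*x + 9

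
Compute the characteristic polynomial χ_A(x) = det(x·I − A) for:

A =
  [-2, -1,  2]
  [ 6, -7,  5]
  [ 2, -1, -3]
x^3 + 12*x^2 + 48*x + 64

Expanding det(x·I − A) (e.g. by cofactor expansion or by noting that A is similar to its Jordan form J, which has the same characteristic polynomial as A) gives
  χ_A(x) = x^3 + 12*x^2 + 48*x + 64
which factors as (x + 4)^3. The eigenvalues (with algebraic multiplicities) are λ = -4 with multiplicity 3.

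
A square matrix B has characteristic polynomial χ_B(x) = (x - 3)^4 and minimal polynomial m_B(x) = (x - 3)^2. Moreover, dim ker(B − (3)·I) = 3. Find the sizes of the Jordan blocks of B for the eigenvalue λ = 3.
Block sizes for λ = 3: [2, 1, 1]

Step 1 — from the characteristic polynomial, algebraic multiplicity of λ = 3 is 4. From dim ker(B − (3)·I) = 3, there are exactly 3 Jordan blocks for λ = 3.
Step 2 — from the minimal polynomial, the factor (x − 3)^2 tells us the largest block for λ = 3 has size 2.
Step 3 — with total size 4, 3 blocks, and largest block 2, the block sizes (in nonincreasing order) are [2, 1, 1].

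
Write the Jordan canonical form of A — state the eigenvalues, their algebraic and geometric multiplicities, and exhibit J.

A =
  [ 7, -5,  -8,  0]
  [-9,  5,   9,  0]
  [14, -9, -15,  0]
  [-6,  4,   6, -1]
J_3(-1) ⊕ J_1(-1)

The characteristic polynomial is
  det(x·I − A) = x^4 + 4*x^3 + 6*x^2 + 4*x + 1 = (x + 1)^4

Eigenvalues and multiplicities (the geometric multiplicity of λ is n − rank(A − λI), which equals the number of Jordan blocks for λ):
  λ = -1: algebraic multiplicity = 4, geometric multiplicity = 2

Determining the block sizes for each eigenvalue:
  λ = -1: with am = 4 and gm = 2, the partition is not yet determined (e.g. several partitions of 4 into 2 parts exist). Let N = A − (-1)·I. Computing rank(N^1) = 2, rank(N^2) = 1, rank(N^3) = 0; the number of blocks of size ≥ j is rank(N^{j−1}) − rank(N^j), giving [2, 1, 1]. So we have 1 block(s) of size 3, 1 block(s) of size 1 → block sizes [3, 1]

Assembling the blocks gives a Jordan form
J =
  [-1,  1,  0,  0]
  [ 0, -1,  1,  0]
  [ 0,  0, -1,  0]
  [ 0,  0,  0, -1]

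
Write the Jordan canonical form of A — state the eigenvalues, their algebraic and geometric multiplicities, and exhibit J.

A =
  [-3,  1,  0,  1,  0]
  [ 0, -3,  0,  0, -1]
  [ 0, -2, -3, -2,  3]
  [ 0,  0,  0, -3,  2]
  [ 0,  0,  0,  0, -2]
J_2(-3) ⊕ J_1(-3) ⊕ J_1(-3) ⊕ J_1(-2)

The characteristic polynomial is
  det(x·I − A) = x^5 + 14*x^4 + 78*x^3 + 216*x^2 + 297*x + 162 = (x + 2)*(x + 3)^4

Eigenvalues and multiplicities (the geometric multiplicity of λ is n − rank(A − λI), which equals the number of Jordan blocks for λ):
  λ = -3: algebraic multiplicity = 4, geometric multiplicity = 3
  λ = -2: algebraic multiplicity = 1, geometric multiplicity = 1

Determining the block sizes for each eigenvalue:
  λ = -3: 3 blocks summing to 4 forces exactly one block of size 2 and the rest size 1 → block sizes [2, 1, 1]
  λ = -2: one block (gm = 1), so the single block has size am = 1 → block sizes [1]

Assembling the blocks gives a Jordan form
J =
  [-3,  1,  0,  0,  0]
  [ 0, -3,  0,  0,  0]
  [ 0,  0, -3,  0,  0]
  [ 0,  0,  0, -3,  0]
  [ 0,  0,  0,  0, -2]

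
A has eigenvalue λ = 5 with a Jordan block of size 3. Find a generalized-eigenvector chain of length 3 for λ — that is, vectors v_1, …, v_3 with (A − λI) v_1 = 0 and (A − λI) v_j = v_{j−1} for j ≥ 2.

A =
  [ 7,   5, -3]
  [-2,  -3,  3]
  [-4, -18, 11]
A Jordan chain for λ = 5 of length 3:
v_1 = (6, 0, 4)ᵀ
v_2 = (2, -2, -4)ᵀ
v_3 = (1, 0, 0)ᵀ

Let N = A − (5)·I. We want v_3 with N^3 v_3 = 0 but N^2 v_3 ≠ 0; then v_{j-1} := N · v_j for j = 3, …, 2.

Pick v_3 = (1, 0, 0)ᵀ.
Then v_2 = N · v_3 = (2, -2, -4)ᵀ.
Then v_1 = N · v_2 = (6, 0, 4)ᵀ.

Sanity check: (A − (5)·I) v_1 = (0, 0, 0)ᵀ = 0. ✓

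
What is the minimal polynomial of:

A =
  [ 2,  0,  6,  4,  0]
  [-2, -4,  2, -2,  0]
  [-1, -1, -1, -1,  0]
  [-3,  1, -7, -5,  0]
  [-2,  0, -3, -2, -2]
x^3 + 6*x^2 + 12*x + 8

The characteristic polynomial is χ_A(x) = (x + 2)^5, so the eigenvalues are known. The minimal polynomial is
  m_A(x) = Π_λ (x − λ)^{k_λ}
where k_λ is the size of the *largest* Jordan block for λ (equivalently, the smallest k with (A − λI)^k v = 0 for every generalised eigenvector v of λ).

  λ = -2: largest Jordan block has size 3, contributing (x + 2)^3

So m_A(x) = (x + 2)^3 = x^3 + 6*x^2 + 12*x + 8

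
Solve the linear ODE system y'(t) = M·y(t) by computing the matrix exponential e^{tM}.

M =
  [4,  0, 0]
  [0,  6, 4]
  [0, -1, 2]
e^{tM} =
  [exp(4*t), 0, 0]
  [0, 2*t*exp(4*t) + exp(4*t), 4*t*exp(4*t)]
  [0, -t*exp(4*t), -2*t*exp(4*t) + exp(4*t)]

Strategy: write M = P · J · P⁻¹ where J is a Jordan canonical form, so e^{tM} = P · e^{tJ} · P⁻¹, and e^{tJ} can be computed block-by-block.

M has Jordan form
J =
  [4, 1, 0]
  [0, 4, 0]
  [0, 0, 4]
(up to reordering of blocks).

Per-block formulas:
  For a 1×1 block at λ = 4: exp(t · [4]) = [e^(4t)].
  For a 2×2 Jordan block J_2(4): exp(t · J_2(4)) = e^(4t)·(I + t·N), where N is the 2×2 nilpotent shift.

After assembling e^{tJ} and conjugating by P, we get:

e^{tM} =
  [exp(4*t), 0, 0]
  [0, 2*t*exp(4*t) + exp(4*t), 4*t*exp(4*t)]
  [0, -t*exp(4*t), -2*t*exp(4*t) + exp(4*t)]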